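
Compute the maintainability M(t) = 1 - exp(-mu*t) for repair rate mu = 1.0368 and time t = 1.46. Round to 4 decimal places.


mu = 1.0368, t = 1.46
mu * t = 1.0368 * 1.46 = 1.5137
exp(-1.5137) = 0.2201
M(t) = 1 - 0.2201
M(t) = 0.7799

0.7799


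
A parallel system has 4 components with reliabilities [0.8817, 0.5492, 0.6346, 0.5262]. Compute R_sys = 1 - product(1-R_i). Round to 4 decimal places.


Components: [0.8817, 0.5492, 0.6346, 0.5262]
(1 - 0.8817) = 0.1183, running product = 0.1183
(1 - 0.5492) = 0.4508, running product = 0.0533
(1 - 0.6346) = 0.3654, running product = 0.0195
(1 - 0.5262) = 0.4738, running product = 0.0092
Product of (1-R_i) = 0.0092
R_sys = 1 - 0.0092 = 0.9908

0.9908


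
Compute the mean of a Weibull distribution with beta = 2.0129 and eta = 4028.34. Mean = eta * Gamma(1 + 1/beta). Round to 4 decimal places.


beta = 2.0129, eta = 4028.34
1/beta = 0.4968
1 + 1/beta = 1.4968
Gamma(1.4968) = 0.8861
Mean = 4028.34 * 0.8861
Mean = 3569.6231

3569.6231


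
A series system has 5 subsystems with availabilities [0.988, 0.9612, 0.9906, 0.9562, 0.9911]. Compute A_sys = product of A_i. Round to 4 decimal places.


Subsystems: [0.988, 0.9612, 0.9906, 0.9562, 0.9911]
After subsystem 1 (A=0.988): product = 0.988
After subsystem 2 (A=0.9612): product = 0.9497
After subsystem 3 (A=0.9906): product = 0.9407
After subsystem 4 (A=0.9562): product = 0.8995
After subsystem 5 (A=0.9911): product = 0.8915
A_sys = 0.8915

0.8915


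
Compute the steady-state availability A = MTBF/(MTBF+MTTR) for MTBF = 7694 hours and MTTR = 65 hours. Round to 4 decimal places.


MTBF = 7694
MTTR = 65
MTBF + MTTR = 7759
A = 7694 / 7759
A = 0.9916

0.9916


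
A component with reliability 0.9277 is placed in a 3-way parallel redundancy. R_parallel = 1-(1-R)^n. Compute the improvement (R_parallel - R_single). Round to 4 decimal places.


R_single = 0.9277, n = 3
1 - R_single = 0.0723
(1 - R_single)^n = 0.0723^3 = 0.0004
R_parallel = 1 - 0.0004 = 0.9996
Improvement = 0.9996 - 0.9277
Improvement = 0.0719

0.0719


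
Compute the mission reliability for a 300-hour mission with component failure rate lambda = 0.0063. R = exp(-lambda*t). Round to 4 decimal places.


lambda = 0.0063
mission_time = 300
lambda * t = 0.0063 * 300 = 1.89
R = exp(-1.89)
R = 0.1511

0.1511


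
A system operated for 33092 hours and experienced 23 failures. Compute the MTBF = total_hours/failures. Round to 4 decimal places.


total_hours = 33092
failures = 23
MTBF = 33092 / 23
MTBF = 1438.7826

1438.7826


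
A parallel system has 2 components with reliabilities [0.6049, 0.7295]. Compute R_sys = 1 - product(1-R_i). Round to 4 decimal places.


Components: [0.6049, 0.7295]
(1 - 0.6049) = 0.3951, running product = 0.3951
(1 - 0.7295) = 0.2705, running product = 0.1069
Product of (1-R_i) = 0.1069
R_sys = 1 - 0.1069 = 0.8931

0.8931


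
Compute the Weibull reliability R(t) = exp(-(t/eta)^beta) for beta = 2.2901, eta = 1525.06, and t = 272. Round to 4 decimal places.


beta = 2.2901, eta = 1525.06, t = 272
t/eta = 272 / 1525.06 = 0.1784
(t/eta)^beta = 0.1784^2.2901 = 0.0193
R(t) = exp(-0.0193)
R(t) = 0.9809

0.9809


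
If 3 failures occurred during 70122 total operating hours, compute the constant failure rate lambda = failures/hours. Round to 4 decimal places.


failures = 3
total_hours = 70122
lambda = 3 / 70122
lambda = 0.0

0.0


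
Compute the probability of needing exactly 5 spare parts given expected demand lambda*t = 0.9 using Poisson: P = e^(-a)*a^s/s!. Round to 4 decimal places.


a = 0.9, s = 5
e^(-a) = e^(-0.9) = 0.4066
a^s = 0.9^5 = 0.5905
s! = 120
P = 0.4066 * 0.5905 / 120
P = 0.002

0.002


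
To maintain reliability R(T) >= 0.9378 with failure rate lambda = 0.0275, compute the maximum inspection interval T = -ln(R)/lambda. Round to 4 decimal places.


R_target = 0.9378
lambda = 0.0275
-ln(0.9378) = 0.0642
T = 0.0642 / 0.0275
T = 2.3352

2.3352


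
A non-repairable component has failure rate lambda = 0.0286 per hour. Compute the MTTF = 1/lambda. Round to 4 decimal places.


lambda = 0.0286
MTTF = 1 / 0.0286
MTTF = 34.965

34.965


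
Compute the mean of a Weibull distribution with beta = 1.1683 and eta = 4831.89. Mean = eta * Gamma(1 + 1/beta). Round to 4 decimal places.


beta = 1.1683, eta = 4831.89
1/beta = 0.8559
1 + 1/beta = 1.8559
Gamma(1.8559) = 0.9474
Mean = 4831.89 * 0.9474
Mean = 4577.8792

4577.8792


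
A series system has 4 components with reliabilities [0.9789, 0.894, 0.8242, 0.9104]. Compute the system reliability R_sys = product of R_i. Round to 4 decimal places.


Components: [0.9789, 0.894, 0.8242, 0.9104]
After component 1 (R=0.9789): product = 0.9789
After component 2 (R=0.894): product = 0.8751
After component 3 (R=0.8242): product = 0.7213
After component 4 (R=0.9104): product = 0.6567
R_sys = 0.6567

0.6567


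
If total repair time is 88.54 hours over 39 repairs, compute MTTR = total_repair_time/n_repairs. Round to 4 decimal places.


total_repair_time = 88.54
n_repairs = 39
MTTR = 88.54 / 39
MTTR = 2.2703

2.2703


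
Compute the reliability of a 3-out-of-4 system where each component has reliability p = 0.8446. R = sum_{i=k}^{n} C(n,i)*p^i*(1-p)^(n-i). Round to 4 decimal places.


k = 3, n = 4, p = 0.8446
i=3: C(4,3)=4 * 0.8446^3 * 0.1554^1 = 0.3745
i=4: C(4,4)=1 * 0.8446^4 * 0.1554^0 = 0.5089
R = sum of terms = 0.8834

0.8834


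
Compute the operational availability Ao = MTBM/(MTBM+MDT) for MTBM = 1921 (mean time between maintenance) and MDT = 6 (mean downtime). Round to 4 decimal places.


MTBM = 1921
MDT = 6
MTBM + MDT = 1927
Ao = 1921 / 1927
Ao = 0.9969

0.9969


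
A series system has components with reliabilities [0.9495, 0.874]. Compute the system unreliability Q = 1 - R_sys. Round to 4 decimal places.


Components: [0.9495, 0.874]
After component 1: product = 0.9495
After component 2: product = 0.8299
R_sys = 0.8299
Q = 1 - 0.8299 = 0.1701

0.1701


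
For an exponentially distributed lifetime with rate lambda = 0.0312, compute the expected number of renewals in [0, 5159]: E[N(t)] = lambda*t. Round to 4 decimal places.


lambda = 0.0312
t = 5159
E[N(t)] = lambda * t
E[N(t)] = 0.0312 * 5159
E[N(t)] = 160.9608

160.9608


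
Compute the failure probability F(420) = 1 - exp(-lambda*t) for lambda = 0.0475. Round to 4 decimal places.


lambda = 0.0475, t = 420
lambda * t = 19.95
exp(-19.95) = 0.0
F(t) = 1 - 0.0
F(t) = 1.0

1.0


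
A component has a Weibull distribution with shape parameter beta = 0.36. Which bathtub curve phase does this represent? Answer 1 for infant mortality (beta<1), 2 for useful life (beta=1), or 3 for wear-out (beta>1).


beta = 0.36
Compare beta to 1:
beta < 1 => infant mortality (phase 1)
beta = 1 => useful life (phase 2)
beta > 1 => wear-out (phase 3)
Since beta = 0.36, this is infant mortality (decreasing failure rate)
Phase = 1

1


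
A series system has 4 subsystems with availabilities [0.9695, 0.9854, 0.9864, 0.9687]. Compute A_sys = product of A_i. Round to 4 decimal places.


Subsystems: [0.9695, 0.9854, 0.9864, 0.9687]
After subsystem 1 (A=0.9695): product = 0.9695
After subsystem 2 (A=0.9854): product = 0.9553
After subsystem 3 (A=0.9864): product = 0.9424
After subsystem 4 (A=0.9687): product = 0.9129
A_sys = 0.9129

0.9129


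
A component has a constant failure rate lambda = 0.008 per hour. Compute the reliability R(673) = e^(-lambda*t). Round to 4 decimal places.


lambda = 0.008
t = 673
lambda * t = 5.384
R(t) = e^(-5.384)
R(t) = 0.0046

0.0046


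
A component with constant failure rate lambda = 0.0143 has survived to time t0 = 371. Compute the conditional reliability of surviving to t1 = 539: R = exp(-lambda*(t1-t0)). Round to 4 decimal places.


lambda = 0.0143
t0 = 371, t1 = 539
t1 - t0 = 168
lambda * (t1-t0) = 0.0143 * 168 = 2.4024
R = exp(-2.4024)
R = 0.0905

0.0905


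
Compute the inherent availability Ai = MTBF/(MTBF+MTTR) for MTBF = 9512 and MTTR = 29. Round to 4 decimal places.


MTBF = 9512
MTTR = 29
MTBF + MTTR = 9541
Ai = 9512 / 9541
Ai = 0.997

0.997


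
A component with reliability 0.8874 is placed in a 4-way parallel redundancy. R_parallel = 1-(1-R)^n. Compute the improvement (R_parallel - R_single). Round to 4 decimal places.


R_single = 0.8874, n = 4
1 - R_single = 0.1126
(1 - R_single)^n = 0.1126^4 = 0.0002
R_parallel = 1 - 0.0002 = 0.9998
Improvement = 0.9998 - 0.8874
Improvement = 0.1124

0.1124


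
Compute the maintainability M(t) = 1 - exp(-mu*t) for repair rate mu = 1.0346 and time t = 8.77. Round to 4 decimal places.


mu = 1.0346, t = 8.77
mu * t = 1.0346 * 8.77 = 9.0734
exp(-9.0734) = 0.0001
M(t) = 1 - 0.0001
M(t) = 0.9999

0.9999


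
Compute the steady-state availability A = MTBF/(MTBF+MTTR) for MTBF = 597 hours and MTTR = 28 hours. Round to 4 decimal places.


MTBF = 597
MTTR = 28
MTBF + MTTR = 625
A = 597 / 625
A = 0.9552

0.9552


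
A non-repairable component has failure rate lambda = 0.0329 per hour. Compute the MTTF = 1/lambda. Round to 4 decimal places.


lambda = 0.0329
MTTF = 1 / 0.0329
MTTF = 30.3951

30.3951


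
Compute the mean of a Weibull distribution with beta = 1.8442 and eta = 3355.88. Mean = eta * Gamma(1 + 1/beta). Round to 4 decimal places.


beta = 1.8442, eta = 3355.88
1/beta = 0.5422
1 + 1/beta = 1.5422
Gamma(1.5422) = 0.8883
Mean = 3355.88 * 0.8883
Mean = 2981.1135

2981.1135


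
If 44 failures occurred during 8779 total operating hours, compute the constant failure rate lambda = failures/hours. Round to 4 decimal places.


failures = 44
total_hours = 8779
lambda = 44 / 8779
lambda = 0.005

0.005


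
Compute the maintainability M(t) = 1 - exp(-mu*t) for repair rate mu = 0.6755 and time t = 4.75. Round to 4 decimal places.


mu = 0.6755, t = 4.75
mu * t = 0.6755 * 4.75 = 3.2086
exp(-3.2086) = 0.0404
M(t) = 1 - 0.0404
M(t) = 0.9596

0.9596


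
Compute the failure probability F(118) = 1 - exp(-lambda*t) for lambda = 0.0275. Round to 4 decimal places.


lambda = 0.0275, t = 118
lambda * t = 3.245
exp(-3.245) = 0.039
F(t) = 1 - 0.039
F(t) = 0.961

0.961


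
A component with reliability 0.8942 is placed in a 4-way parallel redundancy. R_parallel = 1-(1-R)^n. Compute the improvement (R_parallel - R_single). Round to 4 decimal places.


R_single = 0.8942, n = 4
1 - R_single = 0.1058
(1 - R_single)^n = 0.1058^4 = 0.0001
R_parallel = 1 - 0.0001 = 0.9999
Improvement = 0.9999 - 0.8942
Improvement = 0.1057

0.1057


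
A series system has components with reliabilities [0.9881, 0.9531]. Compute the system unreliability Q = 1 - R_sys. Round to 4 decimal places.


Components: [0.9881, 0.9531]
After component 1: product = 0.9881
After component 2: product = 0.9418
R_sys = 0.9418
Q = 1 - 0.9418 = 0.0582

0.0582


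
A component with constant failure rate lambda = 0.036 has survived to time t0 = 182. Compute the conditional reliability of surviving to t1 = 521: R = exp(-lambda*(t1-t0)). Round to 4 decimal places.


lambda = 0.036
t0 = 182, t1 = 521
t1 - t0 = 339
lambda * (t1-t0) = 0.036 * 339 = 12.204
R = exp(-12.204)
R = 0.0

0.0


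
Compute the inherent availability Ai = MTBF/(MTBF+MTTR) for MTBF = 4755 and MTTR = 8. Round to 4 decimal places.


MTBF = 4755
MTTR = 8
MTBF + MTTR = 4763
Ai = 4755 / 4763
Ai = 0.9983

0.9983


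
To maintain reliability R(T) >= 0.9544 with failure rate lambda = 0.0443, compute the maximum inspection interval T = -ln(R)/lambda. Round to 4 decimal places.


R_target = 0.9544
lambda = 0.0443
-ln(0.9544) = 0.0467
T = 0.0467 / 0.0443
T = 1.0536

1.0536


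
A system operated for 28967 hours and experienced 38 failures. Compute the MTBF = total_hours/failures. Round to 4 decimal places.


total_hours = 28967
failures = 38
MTBF = 28967 / 38
MTBF = 762.2895

762.2895


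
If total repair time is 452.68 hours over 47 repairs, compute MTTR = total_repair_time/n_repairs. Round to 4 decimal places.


total_repair_time = 452.68
n_repairs = 47
MTTR = 452.68 / 47
MTTR = 9.6315

9.6315


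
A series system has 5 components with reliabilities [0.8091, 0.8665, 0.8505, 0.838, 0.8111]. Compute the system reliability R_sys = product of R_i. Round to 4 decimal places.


Components: [0.8091, 0.8665, 0.8505, 0.838, 0.8111]
After component 1 (R=0.8091): product = 0.8091
After component 2 (R=0.8665): product = 0.7011
After component 3 (R=0.8505): product = 0.5963
After component 4 (R=0.838): product = 0.4997
After component 5 (R=0.8111): product = 0.4053
R_sys = 0.4053

0.4053


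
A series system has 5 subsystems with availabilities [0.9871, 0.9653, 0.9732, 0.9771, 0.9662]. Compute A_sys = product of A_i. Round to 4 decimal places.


Subsystems: [0.9871, 0.9653, 0.9732, 0.9771, 0.9662]
After subsystem 1 (A=0.9871): product = 0.9871
After subsystem 2 (A=0.9653): product = 0.9528
After subsystem 3 (A=0.9732): product = 0.9273
After subsystem 4 (A=0.9771): product = 0.9061
After subsystem 5 (A=0.9662): product = 0.8755
A_sys = 0.8755

0.8755


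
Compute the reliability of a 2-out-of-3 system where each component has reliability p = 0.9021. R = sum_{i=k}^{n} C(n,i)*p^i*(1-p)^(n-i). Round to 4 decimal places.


k = 2, n = 3, p = 0.9021
i=2: C(3,2)=3 * 0.9021^2 * 0.0979^1 = 0.239
i=3: C(3,3)=1 * 0.9021^3 * 0.0979^0 = 0.7341
R = sum of terms = 0.9731

0.9731


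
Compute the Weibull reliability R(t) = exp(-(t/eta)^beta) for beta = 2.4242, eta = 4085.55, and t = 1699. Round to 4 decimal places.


beta = 2.4242, eta = 4085.55, t = 1699
t/eta = 1699 / 4085.55 = 0.4159
(t/eta)^beta = 0.4159^2.4242 = 0.1192
R(t) = exp(-0.1192)
R(t) = 0.8876

0.8876


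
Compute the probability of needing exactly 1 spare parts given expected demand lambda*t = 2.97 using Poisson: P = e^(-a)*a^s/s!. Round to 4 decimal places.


a = 2.97, s = 1
e^(-a) = e^(-2.97) = 0.0513
a^s = 2.97^1 = 2.97
s! = 1
P = 0.0513 * 2.97 / 1
P = 0.1524

0.1524


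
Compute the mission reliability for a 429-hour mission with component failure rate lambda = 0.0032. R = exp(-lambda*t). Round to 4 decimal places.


lambda = 0.0032
mission_time = 429
lambda * t = 0.0032 * 429 = 1.3728
R = exp(-1.3728)
R = 0.2534

0.2534


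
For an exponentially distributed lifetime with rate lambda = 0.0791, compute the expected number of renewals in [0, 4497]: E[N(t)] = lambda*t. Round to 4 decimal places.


lambda = 0.0791
t = 4497
E[N(t)] = lambda * t
E[N(t)] = 0.0791 * 4497
E[N(t)] = 355.7127

355.7127


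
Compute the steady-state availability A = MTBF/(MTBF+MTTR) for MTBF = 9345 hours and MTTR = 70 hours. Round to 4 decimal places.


MTBF = 9345
MTTR = 70
MTBF + MTTR = 9415
A = 9345 / 9415
A = 0.9926

0.9926


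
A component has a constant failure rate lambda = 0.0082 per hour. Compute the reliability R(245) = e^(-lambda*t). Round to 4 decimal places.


lambda = 0.0082
t = 245
lambda * t = 2.009
R(t) = e^(-2.009)
R(t) = 0.1341

0.1341


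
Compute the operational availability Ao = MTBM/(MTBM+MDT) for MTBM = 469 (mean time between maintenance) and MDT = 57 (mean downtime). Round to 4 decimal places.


MTBM = 469
MDT = 57
MTBM + MDT = 526
Ao = 469 / 526
Ao = 0.8916

0.8916


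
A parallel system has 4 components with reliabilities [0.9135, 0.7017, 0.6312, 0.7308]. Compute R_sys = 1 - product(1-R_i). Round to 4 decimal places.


Components: [0.9135, 0.7017, 0.6312, 0.7308]
(1 - 0.9135) = 0.0865, running product = 0.0865
(1 - 0.7017) = 0.2983, running product = 0.0258
(1 - 0.6312) = 0.3688, running product = 0.0095
(1 - 0.7308) = 0.2692, running product = 0.0026
Product of (1-R_i) = 0.0026
R_sys = 1 - 0.0026 = 0.9974

0.9974


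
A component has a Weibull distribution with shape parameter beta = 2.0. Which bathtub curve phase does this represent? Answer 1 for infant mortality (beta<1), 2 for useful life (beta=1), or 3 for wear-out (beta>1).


beta = 2.0
Compare beta to 1:
beta < 1 => infant mortality (phase 1)
beta = 1 => useful life (phase 2)
beta > 1 => wear-out (phase 3)
Since beta = 2.0, this is wear-out (increasing failure rate)
Phase = 3

3


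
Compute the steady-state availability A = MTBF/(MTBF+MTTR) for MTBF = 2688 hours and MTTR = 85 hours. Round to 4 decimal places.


MTBF = 2688
MTTR = 85
MTBF + MTTR = 2773
A = 2688 / 2773
A = 0.9693

0.9693


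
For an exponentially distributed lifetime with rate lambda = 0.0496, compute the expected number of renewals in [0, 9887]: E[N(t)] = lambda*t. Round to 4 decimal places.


lambda = 0.0496
t = 9887
E[N(t)] = lambda * t
E[N(t)] = 0.0496 * 9887
E[N(t)] = 490.3952

490.3952


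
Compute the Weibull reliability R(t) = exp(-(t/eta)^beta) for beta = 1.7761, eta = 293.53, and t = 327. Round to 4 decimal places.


beta = 1.7761, eta = 293.53, t = 327
t/eta = 327 / 293.53 = 1.114
(t/eta)^beta = 1.114^1.7761 = 1.2114
R(t) = exp(-1.2114)
R(t) = 0.2978

0.2978


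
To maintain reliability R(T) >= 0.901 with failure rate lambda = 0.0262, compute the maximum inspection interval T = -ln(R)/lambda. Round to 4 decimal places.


R_target = 0.901
lambda = 0.0262
-ln(0.901) = 0.1043
T = 0.1043 / 0.0262
T = 3.979

3.979


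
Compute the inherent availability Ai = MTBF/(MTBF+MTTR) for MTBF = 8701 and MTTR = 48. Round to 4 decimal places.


MTBF = 8701
MTTR = 48
MTBF + MTTR = 8749
Ai = 8701 / 8749
Ai = 0.9945

0.9945


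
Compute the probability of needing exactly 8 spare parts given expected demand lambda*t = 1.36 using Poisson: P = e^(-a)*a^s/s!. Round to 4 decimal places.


a = 1.36, s = 8
e^(-a) = e^(-1.36) = 0.2567
a^s = 1.36^8 = 11.7034
s! = 40320
P = 0.2567 * 11.7034 / 40320
P = 0.0001

0.0001


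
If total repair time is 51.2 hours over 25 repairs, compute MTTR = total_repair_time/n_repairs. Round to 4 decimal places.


total_repair_time = 51.2
n_repairs = 25
MTTR = 51.2 / 25
MTTR = 2.048

2.048


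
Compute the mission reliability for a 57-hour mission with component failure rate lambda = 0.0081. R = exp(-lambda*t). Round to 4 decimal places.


lambda = 0.0081
mission_time = 57
lambda * t = 0.0081 * 57 = 0.4617
R = exp(-0.4617)
R = 0.6302

0.6302


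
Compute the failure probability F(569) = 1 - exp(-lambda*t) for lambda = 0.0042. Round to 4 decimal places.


lambda = 0.0042, t = 569
lambda * t = 2.3898
exp(-2.3898) = 0.0916
F(t) = 1 - 0.0916
F(t) = 0.9084

0.9084


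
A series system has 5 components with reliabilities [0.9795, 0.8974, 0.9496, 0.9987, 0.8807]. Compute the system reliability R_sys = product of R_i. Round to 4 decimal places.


Components: [0.9795, 0.8974, 0.9496, 0.9987, 0.8807]
After component 1 (R=0.9795): product = 0.9795
After component 2 (R=0.8974): product = 0.879
After component 3 (R=0.9496): product = 0.8347
After component 4 (R=0.9987): product = 0.8336
After component 5 (R=0.8807): product = 0.7342
R_sys = 0.7342

0.7342


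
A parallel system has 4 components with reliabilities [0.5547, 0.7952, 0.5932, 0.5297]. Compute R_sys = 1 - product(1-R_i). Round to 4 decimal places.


Components: [0.5547, 0.7952, 0.5932, 0.5297]
(1 - 0.5547) = 0.4453, running product = 0.4453
(1 - 0.7952) = 0.2048, running product = 0.0912
(1 - 0.5932) = 0.4068, running product = 0.0371
(1 - 0.5297) = 0.4703, running product = 0.0174
Product of (1-R_i) = 0.0174
R_sys = 1 - 0.0174 = 0.9826

0.9826


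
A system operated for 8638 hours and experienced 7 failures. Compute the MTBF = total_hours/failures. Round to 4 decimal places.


total_hours = 8638
failures = 7
MTBF = 8638 / 7
MTBF = 1234.0

1234.0


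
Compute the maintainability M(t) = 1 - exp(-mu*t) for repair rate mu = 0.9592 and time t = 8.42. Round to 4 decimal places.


mu = 0.9592, t = 8.42
mu * t = 0.9592 * 8.42 = 8.0765
exp(-8.0765) = 0.0003
M(t) = 1 - 0.0003
M(t) = 0.9997

0.9997


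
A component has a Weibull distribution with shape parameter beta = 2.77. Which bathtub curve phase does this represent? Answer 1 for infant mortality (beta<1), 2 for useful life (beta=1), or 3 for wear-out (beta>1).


beta = 2.77
Compare beta to 1:
beta < 1 => infant mortality (phase 1)
beta = 1 => useful life (phase 2)
beta > 1 => wear-out (phase 3)
Since beta = 2.77, this is wear-out (increasing failure rate)
Phase = 3

3


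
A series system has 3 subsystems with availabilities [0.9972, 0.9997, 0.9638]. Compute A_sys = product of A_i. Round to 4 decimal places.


Subsystems: [0.9972, 0.9997, 0.9638]
After subsystem 1 (A=0.9972): product = 0.9972
After subsystem 2 (A=0.9997): product = 0.9969
After subsystem 3 (A=0.9638): product = 0.9608
A_sys = 0.9608

0.9608


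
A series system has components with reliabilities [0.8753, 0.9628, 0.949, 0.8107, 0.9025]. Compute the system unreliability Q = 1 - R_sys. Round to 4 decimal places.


Components: [0.8753, 0.9628, 0.949, 0.8107, 0.9025]
After component 1: product = 0.8753
After component 2: product = 0.8427
After component 3: product = 0.7998
After component 4: product = 0.6484
After component 5: product = 0.5851
R_sys = 0.5851
Q = 1 - 0.5851 = 0.4149

0.4149


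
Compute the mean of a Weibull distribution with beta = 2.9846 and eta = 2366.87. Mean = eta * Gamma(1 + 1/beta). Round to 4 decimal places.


beta = 2.9846, eta = 2366.87
1/beta = 0.3351
1 + 1/beta = 1.3351
Gamma(1.3351) = 0.8928
Mean = 2366.87 * 0.8928
Mean = 2113.0899

2113.0899


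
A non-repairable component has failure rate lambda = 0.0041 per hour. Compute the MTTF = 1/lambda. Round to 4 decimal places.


lambda = 0.0041
MTTF = 1 / 0.0041
MTTF = 243.9024

243.9024


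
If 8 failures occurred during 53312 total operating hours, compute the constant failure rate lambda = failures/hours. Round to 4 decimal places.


failures = 8
total_hours = 53312
lambda = 8 / 53312
lambda = 0.0002

0.0002


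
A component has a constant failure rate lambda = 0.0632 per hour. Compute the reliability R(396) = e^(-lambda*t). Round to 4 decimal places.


lambda = 0.0632
t = 396
lambda * t = 25.0272
R(t) = e^(-25.0272)
R(t) = 0.0

0.0


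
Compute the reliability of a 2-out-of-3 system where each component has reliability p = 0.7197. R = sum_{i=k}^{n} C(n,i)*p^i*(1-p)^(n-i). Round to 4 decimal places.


k = 2, n = 3, p = 0.7197
i=2: C(3,2)=3 * 0.7197^2 * 0.2803^1 = 0.4356
i=3: C(3,3)=1 * 0.7197^3 * 0.2803^0 = 0.3728
R = sum of terms = 0.8083

0.8083


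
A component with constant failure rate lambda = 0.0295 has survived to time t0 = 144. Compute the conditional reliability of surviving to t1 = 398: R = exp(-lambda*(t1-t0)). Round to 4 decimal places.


lambda = 0.0295
t0 = 144, t1 = 398
t1 - t0 = 254
lambda * (t1-t0) = 0.0295 * 254 = 7.493
R = exp(-7.493)
R = 0.0006

0.0006


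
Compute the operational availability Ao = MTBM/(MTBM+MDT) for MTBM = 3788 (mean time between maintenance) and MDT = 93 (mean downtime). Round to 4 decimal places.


MTBM = 3788
MDT = 93
MTBM + MDT = 3881
Ao = 3788 / 3881
Ao = 0.976

0.976


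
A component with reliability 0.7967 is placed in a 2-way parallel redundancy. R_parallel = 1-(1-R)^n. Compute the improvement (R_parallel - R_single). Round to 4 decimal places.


R_single = 0.7967, n = 2
1 - R_single = 0.2033
(1 - R_single)^n = 0.2033^2 = 0.0413
R_parallel = 1 - 0.0413 = 0.9587
Improvement = 0.9587 - 0.7967
Improvement = 0.162

0.162


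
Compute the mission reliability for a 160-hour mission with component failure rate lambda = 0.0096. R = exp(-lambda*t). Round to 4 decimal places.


lambda = 0.0096
mission_time = 160
lambda * t = 0.0096 * 160 = 1.536
R = exp(-1.536)
R = 0.2152

0.2152


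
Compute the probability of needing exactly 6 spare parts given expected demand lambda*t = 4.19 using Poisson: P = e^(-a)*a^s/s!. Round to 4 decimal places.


a = 4.19, s = 6
e^(-a) = e^(-4.19) = 0.0151
a^s = 4.19^6 = 5411.0823
s! = 720
P = 0.0151 * 5411.0823 / 720
P = 0.1138

0.1138


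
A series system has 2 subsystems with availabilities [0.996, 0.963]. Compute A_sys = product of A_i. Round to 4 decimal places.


Subsystems: [0.996, 0.963]
After subsystem 1 (A=0.996): product = 0.996
After subsystem 2 (A=0.963): product = 0.9591
A_sys = 0.9591

0.9591


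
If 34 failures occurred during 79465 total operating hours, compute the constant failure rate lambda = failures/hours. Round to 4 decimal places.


failures = 34
total_hours = 79465
lambda = 34 / 79465
lambda = 0.0004

0.0004


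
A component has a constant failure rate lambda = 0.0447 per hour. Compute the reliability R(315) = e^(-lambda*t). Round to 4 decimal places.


lambda = 0.0447
t = 315
lambda * t = 14.0805
R(t) = e^(-14.0805)
R(t) = 0.0

0.0


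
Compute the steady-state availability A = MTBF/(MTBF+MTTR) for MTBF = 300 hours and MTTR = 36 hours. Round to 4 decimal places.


MTBF = 300
MTTR = 36
MTBF + MTTR = 336
A = 300 / 336
A = 0.8929

0.8929


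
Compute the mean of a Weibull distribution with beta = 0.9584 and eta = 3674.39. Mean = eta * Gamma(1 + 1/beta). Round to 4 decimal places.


beta = 0.9584, eta = 3674.39
1/beta = 1.0434
1 + 1/beta = 2.0434
Gamma(2.0434) = 1.0191
Mean = 3674.39 * 1.0191
Mean = 3744.6962

3744.6962


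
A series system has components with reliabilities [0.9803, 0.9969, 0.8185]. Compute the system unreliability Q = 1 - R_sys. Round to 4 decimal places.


Components: [0.9803, 0.9969, 0.8185]
After component 1: product = 0.9803
After component 2: product = 0.9773
After component 3: product = 0.7999
R_sys = 0.7999
Q = 1 - 0.7999 = 0.2001

0.2001


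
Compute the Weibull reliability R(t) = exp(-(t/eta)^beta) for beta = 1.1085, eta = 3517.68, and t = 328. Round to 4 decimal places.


beta = 1.1085, eta = 3517.68, t = 328
t/eta = 328 / 3517.68 = 0.0932
(t/eta)^beta = 0.0932^1.1085 = 0.0721
R(t) = exp(-0.0721)
R(t) = 0.9305

0.9305


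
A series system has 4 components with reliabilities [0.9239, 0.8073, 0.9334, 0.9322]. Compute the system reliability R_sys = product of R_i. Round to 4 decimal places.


Components: [0.9239, 0.8073, 0.9334, 0.9322]
After component 1 (R=0.9239): product = 0.9239
After component 2 (R=0.8073): product = 0.7459
After component 3 (R=0.9334): product = 0.6962
After component 4 (R=0.9322): product = 0.649
R_sys = 0.649

0.649


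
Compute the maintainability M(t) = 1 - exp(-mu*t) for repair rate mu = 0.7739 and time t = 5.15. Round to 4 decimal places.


mu = 0.7739, t = 5.15
mu * t = 0.7739 * 5.15 = 3.9856
exp(-3.9856) = 0.0186
M(t) = 1 - 0.0186
M(t) = 0.9814

0.9814


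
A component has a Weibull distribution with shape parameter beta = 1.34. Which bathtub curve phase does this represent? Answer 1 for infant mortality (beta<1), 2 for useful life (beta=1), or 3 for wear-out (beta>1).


beta = 1.34
Compare beta to 1:
beta < 1 => infant mortality (phase 1)
beta = 1 => useful life (phase 2)
beta > 1 => wear-out (phase 3)
Since beta = 1.34, this is wear-out (increasing failure rate)
Phase = 3

3


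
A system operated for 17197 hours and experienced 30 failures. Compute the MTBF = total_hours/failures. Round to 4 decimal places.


total_hours = 17197
failures = 30
MTBF = 17197 / 30
MTBF = 573.2333

573.2333


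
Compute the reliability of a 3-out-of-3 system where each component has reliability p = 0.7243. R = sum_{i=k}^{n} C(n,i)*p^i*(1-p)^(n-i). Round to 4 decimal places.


k = 3, n = 3, p = 0.7243
i=3: C(3,3)=1 * 0.7243^3 * 0.2757^0 = 0.38
R = sum of terms = 0.38

0.38


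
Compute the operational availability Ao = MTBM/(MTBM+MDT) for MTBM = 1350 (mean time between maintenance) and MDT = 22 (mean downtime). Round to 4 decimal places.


MTBM = 1350
MDT = 22
MTBM + MDT = 1372
Ao = 1350 / 1372
Ao = 0.984

0.984


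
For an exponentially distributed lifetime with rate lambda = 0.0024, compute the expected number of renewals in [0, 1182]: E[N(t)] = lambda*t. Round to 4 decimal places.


lambda = 0.0024
t = 1182
E[N(t)] = lambda * t
E[N(t)] = 0.0024 * 1182
E[N(t)] = 2.8368

2.8368


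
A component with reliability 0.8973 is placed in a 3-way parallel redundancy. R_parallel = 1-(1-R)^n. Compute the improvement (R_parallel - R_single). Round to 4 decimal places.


R_single = 0.8973, n = 3
1 - R_single = 0.1027
(1 - R_single)^n = 0.1027^3 = 0.0011
R_parallel = 1 - 0.0011 = 0.9989
Improvement = 0.9989 - 0.8973
Improvement = 0.1016

0.1016


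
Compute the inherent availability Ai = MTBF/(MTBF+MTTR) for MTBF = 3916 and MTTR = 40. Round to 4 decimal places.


MTBF = 3916
MTTR = 40
MTBF + MTTR = 3956
Ai = 3916 / 3956
Ai = 0.9899

0.9899


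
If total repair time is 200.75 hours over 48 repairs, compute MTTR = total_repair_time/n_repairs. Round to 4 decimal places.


total_repair_time = 200.75
n_repairs = 48
MTTR = 200.75 / 48
MTTR = 4.1823

4.1823


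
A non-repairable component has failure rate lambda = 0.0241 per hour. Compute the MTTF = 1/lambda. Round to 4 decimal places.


lambda = 0.0241
MTTF = 1 / 0.0241
MTTF = 41.4938

41.4938


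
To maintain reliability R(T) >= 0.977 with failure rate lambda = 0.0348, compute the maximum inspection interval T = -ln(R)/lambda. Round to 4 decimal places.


R_target = 0.977
lambda = 0.0348
-ln(0.977) = 0.0233
T = 0.0233 / 0.0348
T = 0.6686

0.6686


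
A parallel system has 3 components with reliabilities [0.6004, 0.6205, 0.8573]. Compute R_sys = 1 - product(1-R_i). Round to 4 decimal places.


Components: [0.6004, 0.6205, 0.8573]
(1 - 0.6004) = 0.3996, running product = 0.3996
(1 - 0.6205) = 0.3795, running product = 0.1516
(1 - 0.8573) = 0.1427, running product = 0.0216
Product of (1-R_i) = 0.0216
R_sys = 1 - 0.0216 = 0.9784

0.9784


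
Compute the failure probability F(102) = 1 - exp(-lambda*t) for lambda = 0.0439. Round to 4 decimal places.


lambda = 0.0439, t = 102
lambda * t = 4.4778
exp(-4.4778) = 0.0114
F(t) = 1 - 0.0114
F(t) = 0.9886

0.9886


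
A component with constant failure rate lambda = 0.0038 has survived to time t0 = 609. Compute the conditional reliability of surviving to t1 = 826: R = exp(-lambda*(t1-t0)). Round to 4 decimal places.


lambda = 0.0038
t0 = 609, t1 = 826
t1 - t0 = 217
lambda * (t1-t0) = 0.0038 * 217 = 0.8246
R = exp(-0.8246)
R = 0.4384

0.4384


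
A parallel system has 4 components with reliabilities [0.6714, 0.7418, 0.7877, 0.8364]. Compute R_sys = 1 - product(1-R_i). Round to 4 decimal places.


Components: [0.6714, 0.7418, 0.7877, 0.8364]
(1 - 0.6714) = 0.3286, running product = 0.3286
(1 - 0.7418) = 0.2582, running product = 0.0848
(1 - 0.7877) = 0.2123, running product = 0.018
(1 - 0.8364) = 0.1636, running product = 0.0029
Product of (1-R_i) = 0.0029
R_sys = 1 - 0.0029 = 0.9971

0.9971


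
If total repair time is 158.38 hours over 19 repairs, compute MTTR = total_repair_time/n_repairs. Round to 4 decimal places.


total_repair_time = 158.38
n_repairs = 19
MTTR = 158.38 / 19
MTTR = 8.3358

8.3358


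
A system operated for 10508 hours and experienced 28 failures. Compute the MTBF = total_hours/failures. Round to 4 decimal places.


total_hours = 10508
failures = 28
MTBF = 10508 / 28
MTBF = 375.2857

375.2857


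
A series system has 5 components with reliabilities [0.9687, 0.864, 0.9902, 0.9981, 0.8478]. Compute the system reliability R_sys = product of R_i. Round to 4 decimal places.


Components: [0.9687, 0.864, 0.9902, 0.9981, 0.8478]
After component 1 (R=0.9687): product = 0.9687
After component 2 (R=0.864): product = 0.837
After component 3 (R=0.9902): product = 0.8288
After component 4 (R=0.9981): product = 0.8272
After component 5 (R=0.8478): product = 0.7013
R_sys = 0.7013

0.7013


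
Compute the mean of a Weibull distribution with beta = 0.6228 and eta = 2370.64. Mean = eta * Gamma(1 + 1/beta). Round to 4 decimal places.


beta = 0.6228, eta = 2370.64
1/beta = 1.6057
1 + 1/beta = 2.6057
Gamma(2.6057) = 1.4357
Mean = 2370.64 * 1.4357
Mean = 3403.5674

3403.5674


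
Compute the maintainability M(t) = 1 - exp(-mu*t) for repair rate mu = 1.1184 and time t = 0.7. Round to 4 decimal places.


mu = 1.1184, t = 0.7
mu * t = 1.1184 * 0.7 = 0.7829
exp(-0.7829) = 0.4571
M(t) = 1 - 0.4571
M(t) = 0.5429

0.5429


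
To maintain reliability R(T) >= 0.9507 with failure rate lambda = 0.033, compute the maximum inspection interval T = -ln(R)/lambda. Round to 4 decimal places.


R_target = 0.9507
lambda = 0.033
-ln(0.9507) = 0.0506
T = 0.0506 / 0.033
T = 1.532

1.532


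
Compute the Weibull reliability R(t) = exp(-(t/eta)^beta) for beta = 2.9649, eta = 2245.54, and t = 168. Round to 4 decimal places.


beta = 2.9649, eta = 2245.54, t = 168
t/eta = 168 / 2245.54 = 0.0748
(t/eta)^beta = 0.0748^2.9649 = 0.0005
R(t) = exp(-0.0005)
R(t) = 0.9995

0.9995


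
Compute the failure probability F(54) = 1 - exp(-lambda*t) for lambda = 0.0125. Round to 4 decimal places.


lambda = 0.0125, t = 54
lambda * t = 0.675
exp(-0.675) = 0.5092
F(t) = 1 - 0.5092
F(t) = 0.4908

0.4908


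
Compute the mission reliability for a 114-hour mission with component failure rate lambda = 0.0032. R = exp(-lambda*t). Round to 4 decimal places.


lambda = 0.0032
mission_time = 114
lambda * t = 0.0032 * 114 = 0.3648
R = exp(-0.3648)
R = 0.6943

0.6943


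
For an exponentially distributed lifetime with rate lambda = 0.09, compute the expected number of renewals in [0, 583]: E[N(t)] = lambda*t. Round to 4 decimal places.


lambda = 0.09
t = 583
E[N(t)] = lambda * t
E[N(t)] = 0.09 * 583
E[N(t)] = 52.47

52.47


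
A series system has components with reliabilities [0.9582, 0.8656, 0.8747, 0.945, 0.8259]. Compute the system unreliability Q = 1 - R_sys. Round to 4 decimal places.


Components: [0.9582, 0.8656, 0.8747, 0.945, 0.8259]
After component 1: product = 0.9582
After component 2: product = 0.8294
After component 3: product = 0.7255
After component 4: product = 0.6856
After component 5: product = 0.5662
R_sys = 0.5662
Q = 1 - 0.5662 = 0.4338

0.4338


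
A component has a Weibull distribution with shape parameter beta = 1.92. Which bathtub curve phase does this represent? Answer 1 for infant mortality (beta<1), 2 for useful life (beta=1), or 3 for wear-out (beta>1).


beta = 1.92
Compare beta to 1:
beta < 1 => infant mortality (phase 1)
beta = 1 => useful life (phase 2)
beta > 1 => wear-out (phase 3)
Since beta = 1.92, this is wear-out (increasing failure rate)
Phase = 3

3


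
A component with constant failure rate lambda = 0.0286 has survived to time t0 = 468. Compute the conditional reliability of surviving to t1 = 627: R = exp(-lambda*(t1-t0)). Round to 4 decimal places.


lambda = 0.0286
t0 = 468, t1 = 627
t1 - t0 = 159
lambda * (t1-t0) = 0.0286 * 159 = 4.5474
R = exp(-4.5474)
R = 0.0106

0.0106


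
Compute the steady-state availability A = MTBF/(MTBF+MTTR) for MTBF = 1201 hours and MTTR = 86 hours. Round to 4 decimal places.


MTBF = 1201
MTTR = 86
MTBF + MTTR = 1287
A = 1201 / 1287
A = 0.9332

0.9332


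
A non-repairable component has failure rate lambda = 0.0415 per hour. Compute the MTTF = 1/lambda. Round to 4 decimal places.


lambda = 0.0415
MTTF = 1 / 0.0415
MTTF = 24.0964

24.0964


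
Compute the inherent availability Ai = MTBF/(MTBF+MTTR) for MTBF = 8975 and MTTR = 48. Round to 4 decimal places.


MTBF = 8975
MTTR = 48
MTBF + MTTR = 9023
Ai = 8975 / 9023
Ai = 0.9947

0.9947


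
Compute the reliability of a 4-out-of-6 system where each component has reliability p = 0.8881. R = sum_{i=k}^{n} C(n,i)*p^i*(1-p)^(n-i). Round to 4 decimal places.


k = 4, n = 6, p = 0.8881
i=4: C(6,4)=15 * 0.8881^4 * 0.1119^2 = 0.1168
i=5: C(6,5)=6 * 0.8881^5 * 0.1119^1 = 0.3709
i=6: C(6,6)=1 * 0.8881^6 * 0.1119^0 = 0.4906
R = sum of terms = 0.9784

0.9784


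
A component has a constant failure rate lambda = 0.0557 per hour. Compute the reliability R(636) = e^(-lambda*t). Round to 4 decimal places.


lambda = 0.0557
t = 636
lambda * t = 35.4252
R(t) = e^(-35.4252)
R(t) = 0.0

0.0


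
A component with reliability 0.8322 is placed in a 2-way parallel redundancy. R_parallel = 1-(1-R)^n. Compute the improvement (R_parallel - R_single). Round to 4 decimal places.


R_single = 0.8322, n = 2
1 - R_single = 0.1678
(1 - R_single)^n = 0.1678^2 = 0.0282
R_parallel = 1 - 0.0282 = 0.9718
Improvement = 0.9718 - 0.8322
Improvement = 0.1396

0.1396


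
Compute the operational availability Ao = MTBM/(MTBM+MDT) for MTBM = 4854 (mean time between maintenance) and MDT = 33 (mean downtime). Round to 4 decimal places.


MTBM = 4854
MDT = 33
MTBM + MDT = 4887
Ao = 4854 / 4887
Ao = 0.9932

0.9932


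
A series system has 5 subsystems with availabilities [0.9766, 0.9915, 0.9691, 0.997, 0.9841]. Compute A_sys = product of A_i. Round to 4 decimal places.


Subsystems: [0.9766, 0.9915, 0.9691, 0.997, 0.9841]
After subsystem 1 (A=0.9766): product = 0.9766
After subsystem 2 (A=0.9915): product = 0.9683
After subsystem 3 (A=0.9691): product = 0.9384
After subsystem 4 (A=0.997): product = 0.9356
After subsystem 5 (A=0.9841): product = 0.9207
A_sys = 0.9207

0.9207


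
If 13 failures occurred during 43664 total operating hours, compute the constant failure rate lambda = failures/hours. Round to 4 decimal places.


failures = 13
total_hours = 43664
lambda = 13 / 43664
lambda = 0.0003

0.0003


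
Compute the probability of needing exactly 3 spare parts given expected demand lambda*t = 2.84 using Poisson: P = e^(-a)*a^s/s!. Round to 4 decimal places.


a = 2.84, s = 3
e^(-a) = e^(-2.84) = 0.0584
a^s = 2.84^3 = 22.9063
s! = 6
P = 0.0584 * 22.9063 / 6
P = 0.2231

0.2231


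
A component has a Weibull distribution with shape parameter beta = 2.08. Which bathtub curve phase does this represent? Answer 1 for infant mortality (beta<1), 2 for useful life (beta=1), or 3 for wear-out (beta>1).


beta = 2.08
Compare beta to 1:
beta < 1 => infant mortality (phase 1)
beta = 1 => useful life (phase 2)
beta > 1 => wear-out (phase 3)
Since beta = 2.08, this is wear-out (increasing failure rate)
Phase = 3

3


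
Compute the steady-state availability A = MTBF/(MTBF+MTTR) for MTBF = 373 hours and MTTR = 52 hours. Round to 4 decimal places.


MTBF = 373
MTTR = 52
MTBF + MTTR = 425
A = 373 / 425
A = 0.8776

0.8776


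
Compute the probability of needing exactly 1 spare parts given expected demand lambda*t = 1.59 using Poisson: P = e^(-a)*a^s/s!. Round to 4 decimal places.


a = 1.59, s = 1
e^(-a) = e^(-1.59) = 0.2039
a^s = 1.59^1 = 1.59
s! = 1
P = 0.2039 * 1.59 / 1
P = 0.3242

0.3242


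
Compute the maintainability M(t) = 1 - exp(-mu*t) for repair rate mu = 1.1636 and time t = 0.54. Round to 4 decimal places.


mu = 1.1636, t = 0.54
mu * t = 1.1636 * 0.54 = 0.6283
exp(-0.6283) = 0.5335
M(t) = 1 - 0.5335
M(t) = 0.4665

0.4665


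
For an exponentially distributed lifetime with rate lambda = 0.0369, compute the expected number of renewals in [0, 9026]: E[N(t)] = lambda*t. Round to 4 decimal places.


lambda = 0.0369
t = 9026
E[N(t)] = lambda * t
E[N(t)] = 0.0369 * 9026
E[N(t)] = 333.0594

333.0594


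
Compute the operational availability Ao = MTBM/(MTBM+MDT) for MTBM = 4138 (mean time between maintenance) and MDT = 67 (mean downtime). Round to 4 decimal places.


MTBM = 4138
MDT = 67
MTBM + MDT = 4205
Ao = 4138 / 4205
Ao = 0.9841

0.9841


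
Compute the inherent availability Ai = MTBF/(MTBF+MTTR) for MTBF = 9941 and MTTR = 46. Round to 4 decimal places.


MTBF = 9941
MTTR = 46
MTBF + MTTR = 9987
Ai = 9941 / 9987
Ai = 0.9954

0.9954


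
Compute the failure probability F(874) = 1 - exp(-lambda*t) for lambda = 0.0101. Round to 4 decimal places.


lambda = 0.0101, t = 874
lambda * t = 8.8274
exp(-8.8274) = 0.0001
F(t) = 1 - 0.0001
F(t) = 0.9999

0.9999


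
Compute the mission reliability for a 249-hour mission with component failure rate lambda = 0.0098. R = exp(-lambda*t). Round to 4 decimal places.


lambda = 0.0098
mission_time = 249
lambda * t = 0.0098 * 249 = 2.4402
R = exp(-2.4402)
R = 0.0871

0.0871


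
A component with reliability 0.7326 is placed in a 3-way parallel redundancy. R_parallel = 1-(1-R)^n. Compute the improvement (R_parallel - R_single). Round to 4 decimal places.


R_single = 0.7326, n = 3
1 - R_single = 0.2674
(1 - R_single)^n = 0.2674^3 = 0.0191
R_parallel = 1 - 0.0191 = 0.9809
Improvement = 0.9809 - 0.7326
Improvement = 0.2483

0.2483
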